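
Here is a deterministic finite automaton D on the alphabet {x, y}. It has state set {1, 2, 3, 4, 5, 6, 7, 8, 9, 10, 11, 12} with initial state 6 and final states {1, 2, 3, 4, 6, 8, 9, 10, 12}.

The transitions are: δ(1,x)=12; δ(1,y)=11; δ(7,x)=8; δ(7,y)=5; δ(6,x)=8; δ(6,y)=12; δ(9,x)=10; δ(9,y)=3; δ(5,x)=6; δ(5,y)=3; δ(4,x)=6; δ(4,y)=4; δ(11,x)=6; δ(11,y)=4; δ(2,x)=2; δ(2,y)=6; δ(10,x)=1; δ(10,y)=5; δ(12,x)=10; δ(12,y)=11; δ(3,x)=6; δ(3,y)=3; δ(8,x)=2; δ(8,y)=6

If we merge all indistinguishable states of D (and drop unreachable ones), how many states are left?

First remove the unreachable states {7,9}; 10 states remain.
Start with accepting vs non-accepting: {1,2,3,4,6,8,10,12} | {5,11}.
Refine {1,2,3,4,6,8,10,12} on symbol y: members go to different blocks, giving {2,3,4,6,8} and {1,10,12}.
Refine {2,3,4,6,8} on symbol y: members go to different blocks, giving {2,3,4,8} and {6}.
Refine {2,3,4,8} on symbol x: members go to different blocks, giving {2,8} and {3,4}.
Stable partition: {2,8} | {5,11} | {1,10,12} | {6} | {3,4} — 5 equivalence classes.

5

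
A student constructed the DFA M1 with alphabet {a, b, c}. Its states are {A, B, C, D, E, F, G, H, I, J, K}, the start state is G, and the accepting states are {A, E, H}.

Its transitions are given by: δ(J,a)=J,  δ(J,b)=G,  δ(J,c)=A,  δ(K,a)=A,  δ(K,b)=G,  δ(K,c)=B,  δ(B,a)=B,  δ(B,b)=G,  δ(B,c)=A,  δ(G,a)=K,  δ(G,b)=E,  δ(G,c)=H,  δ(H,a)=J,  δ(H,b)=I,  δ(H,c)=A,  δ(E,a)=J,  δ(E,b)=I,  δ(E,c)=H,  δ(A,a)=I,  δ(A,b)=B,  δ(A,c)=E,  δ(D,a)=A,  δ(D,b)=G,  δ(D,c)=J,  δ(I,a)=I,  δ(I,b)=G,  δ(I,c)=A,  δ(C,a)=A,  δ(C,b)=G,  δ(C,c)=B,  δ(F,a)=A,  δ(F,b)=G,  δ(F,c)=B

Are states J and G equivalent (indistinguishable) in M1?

No

First remove the unreachable states {C,D,F}; 8 states remain.
Initial partition by acceptance: {A,E,H} | {B,G,I,J,K}.
On input a, block {B,G,I,J,K} splits into {B,G,I,J} and {K}.
Refine {B,G,I,J} on symbol a: members go to different blocks, giving {B,I,J} and {G}.
No further refinement is possible. Final partition (4 blocks): {A,E,H} | {B,I,J} | {K} | {G}.
J and G end up in different blocks, so they are distinguishable. For instance, the string 'b' is accepted from only G.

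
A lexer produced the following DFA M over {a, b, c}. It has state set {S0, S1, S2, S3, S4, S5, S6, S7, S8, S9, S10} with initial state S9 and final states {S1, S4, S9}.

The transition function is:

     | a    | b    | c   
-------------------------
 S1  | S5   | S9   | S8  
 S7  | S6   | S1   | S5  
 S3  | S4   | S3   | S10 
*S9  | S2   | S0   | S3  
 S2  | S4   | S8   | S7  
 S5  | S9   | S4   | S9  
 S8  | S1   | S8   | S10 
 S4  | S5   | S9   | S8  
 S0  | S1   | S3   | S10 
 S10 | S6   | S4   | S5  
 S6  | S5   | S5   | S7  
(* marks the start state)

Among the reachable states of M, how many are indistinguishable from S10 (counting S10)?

2

Every state is reachable, so we keep all 11.
Initial partition by acceptance: {S1,S4,S9} | {S0,S2,S3,S5,S6,S7,S8,S10}.
Refine {S1,S4,S9} on symbol b: members go to different blocks, giving {S1,S4} and {S9}.
On input a, block {S0,S2,S3,S5,S6,S7,S8,S10} splits into {S0,S2,S3,S8} and {S6,S7,S10} and {S5}.
Split {S6,S7,S10} by δ(·,a) → {S7,S10} and {S6}.
No further refinement is possible. Final partition (6 blocks): {S1,S4} | {S0,S2,S3,S8} | {S9} | {S7,S10} | {S5} | {S6}.
State S10 belongs to the block {S7,S10}, which has 2 states.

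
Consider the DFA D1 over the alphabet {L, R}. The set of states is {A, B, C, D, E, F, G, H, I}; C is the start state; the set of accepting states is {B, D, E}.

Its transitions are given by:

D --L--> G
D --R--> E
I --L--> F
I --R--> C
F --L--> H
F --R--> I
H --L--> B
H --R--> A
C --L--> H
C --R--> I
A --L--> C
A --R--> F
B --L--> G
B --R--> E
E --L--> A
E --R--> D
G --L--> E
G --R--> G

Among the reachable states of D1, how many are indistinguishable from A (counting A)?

2

Start with accepting vs non-accepting: {B,D,E} | {A,C,F,G,H,I}.
Split {A,C,F,G,H,I} by δ(·,L) → {A,C,F,I} and {G,H}.
On input L, block {B,D,E} splits into {B,D} and {E}.
Refine {A,C,F,I} on symbol L: members go to different blocks, giving {A,I} and {C,F}.
Refine {G,H} on symbol L: members go to different blocks, giving {G} and {H}.
Stable partition: {B,D} | {A,I} | {G} | {E} | {C,F} | {H} — 6 equivalence classes.
State A belongs to the block {A,I}, which has 2 states.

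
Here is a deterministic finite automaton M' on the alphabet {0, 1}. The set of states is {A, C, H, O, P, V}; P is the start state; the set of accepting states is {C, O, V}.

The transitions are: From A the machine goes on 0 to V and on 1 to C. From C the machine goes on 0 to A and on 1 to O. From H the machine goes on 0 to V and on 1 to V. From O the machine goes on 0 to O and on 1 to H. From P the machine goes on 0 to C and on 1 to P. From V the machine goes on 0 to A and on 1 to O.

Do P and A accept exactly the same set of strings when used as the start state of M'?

P0 = {C,O,V} | {A,H,P}.
Split {C,O,V} by δ(·,0) → {C,V} and {O}.
Refine {A,H,P} on symbol 1: members go to different blocks, giving {A,H} and {P}.
The partition is now stable with 4 blocks: {C,V} | {A,H} | {O} | {P}.
P and A end up in different blocks, so they are distinguishable. For instance, the string '1' is accepted from only A.

No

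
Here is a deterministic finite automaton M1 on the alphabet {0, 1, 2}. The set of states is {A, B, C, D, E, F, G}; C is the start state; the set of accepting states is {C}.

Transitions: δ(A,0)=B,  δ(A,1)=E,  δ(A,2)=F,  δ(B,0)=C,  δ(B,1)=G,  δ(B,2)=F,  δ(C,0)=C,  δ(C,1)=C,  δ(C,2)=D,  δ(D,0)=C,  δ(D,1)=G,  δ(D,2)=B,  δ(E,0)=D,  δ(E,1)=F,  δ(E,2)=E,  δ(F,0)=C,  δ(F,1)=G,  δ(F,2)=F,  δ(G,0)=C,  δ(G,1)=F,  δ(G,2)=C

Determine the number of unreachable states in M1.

Starting at C and following transitions, the reachable set is {B, C, D, F, G}. That leaves A, E unreachable — 2 in total.

2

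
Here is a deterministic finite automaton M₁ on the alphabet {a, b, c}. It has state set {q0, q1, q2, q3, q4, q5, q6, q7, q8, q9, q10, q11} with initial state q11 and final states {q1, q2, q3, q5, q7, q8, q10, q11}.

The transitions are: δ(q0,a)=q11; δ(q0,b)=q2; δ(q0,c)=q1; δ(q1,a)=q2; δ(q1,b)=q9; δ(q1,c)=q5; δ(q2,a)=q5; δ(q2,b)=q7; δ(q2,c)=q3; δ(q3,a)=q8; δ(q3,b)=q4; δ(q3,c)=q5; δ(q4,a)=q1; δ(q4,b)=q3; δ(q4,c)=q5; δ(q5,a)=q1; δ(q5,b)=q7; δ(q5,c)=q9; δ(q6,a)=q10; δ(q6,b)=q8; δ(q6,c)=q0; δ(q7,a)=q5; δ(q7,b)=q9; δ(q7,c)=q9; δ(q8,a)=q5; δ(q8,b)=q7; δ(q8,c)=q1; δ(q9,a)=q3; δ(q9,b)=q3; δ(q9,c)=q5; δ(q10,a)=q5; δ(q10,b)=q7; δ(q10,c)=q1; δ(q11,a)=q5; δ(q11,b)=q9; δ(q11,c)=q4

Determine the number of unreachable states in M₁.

BFS from q11 reaches {q1, q2, q3, q4, q5, q7, q8, q9, q11}; the 3 state(s) q0, q6, q10 are never visited.

3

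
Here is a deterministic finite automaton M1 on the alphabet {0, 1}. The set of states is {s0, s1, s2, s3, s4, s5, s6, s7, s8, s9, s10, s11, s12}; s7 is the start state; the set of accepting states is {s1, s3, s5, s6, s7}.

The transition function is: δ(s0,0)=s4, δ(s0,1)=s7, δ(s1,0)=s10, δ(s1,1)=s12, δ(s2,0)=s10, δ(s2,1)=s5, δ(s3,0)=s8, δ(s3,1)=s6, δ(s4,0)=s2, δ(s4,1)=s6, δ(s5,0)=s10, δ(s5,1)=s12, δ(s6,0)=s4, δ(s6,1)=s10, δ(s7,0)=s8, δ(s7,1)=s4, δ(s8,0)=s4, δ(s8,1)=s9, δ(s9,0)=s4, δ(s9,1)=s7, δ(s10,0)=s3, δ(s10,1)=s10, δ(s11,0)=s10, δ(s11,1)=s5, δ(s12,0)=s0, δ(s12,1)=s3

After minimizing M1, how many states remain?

10

States {s1,s11} cannot be reached from the start state, so discard them.
P0 = {s3,s5,s6,s7} | {s0,s2,s4,s8,s9,s10,s12}.
Split {s3,s5,s6,s7} by δ(·,1) → {s5,s6,s7} and {s3}.
Refine {s0,s2,s4,s8,s9,s10,s12} on symbol 0: members go to different blocks, giving {s0,s2,s4,s8,s9,s12} and {s10}.
Split {s5,s6,s7} by δ(·,0) → {s6,s7} and {s5}.
On input 1, block {s6,s7} splits into {s6} and {s7}.
Split {s0,s2,s4,s8,s9,s12} by δ(·,0) → {s0,s4,s8,s9,s12} and {s2}.
Split {s0,s4,s8,s9,s12} by δ(·,0) → {s0,s8,s9,s12} and {s4}.
Split {s0,s8,s9,s12} by δ(·,0) → {s0,s8,s9} and {s12}.
Split {s0,s8,s9} by δ(·,1) → {s0,s9} and {s8}.
No further refinement is possible. Final partition (10 blocks): {s6} | {s0,s9} | {s3} | {s10} | {s5} | {s7} | {s2} | {s4} | {s12} | {s8}.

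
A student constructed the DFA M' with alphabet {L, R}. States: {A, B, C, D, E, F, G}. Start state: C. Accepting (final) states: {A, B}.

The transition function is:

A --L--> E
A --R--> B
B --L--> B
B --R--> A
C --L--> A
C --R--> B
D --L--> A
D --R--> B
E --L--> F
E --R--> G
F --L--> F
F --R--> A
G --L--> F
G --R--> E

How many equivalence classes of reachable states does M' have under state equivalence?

5

First remove the unreachable states {D}; 6 states remain.
Initial partition by acceptance: {A,B} | {C,E,F,G}.
Split {A,B} by δ(·,L) → {A} and {B}.
On input L, block {C,E,F,G} splits into {E,F,G} and {C}.
Refine {E,F,G} on symbol R: members go to different blocks, giving {E,G} and {F}.
No further refinement is possible. Final partition (5 blocks): {A} | {E,G} | {B} | {C} | {F}.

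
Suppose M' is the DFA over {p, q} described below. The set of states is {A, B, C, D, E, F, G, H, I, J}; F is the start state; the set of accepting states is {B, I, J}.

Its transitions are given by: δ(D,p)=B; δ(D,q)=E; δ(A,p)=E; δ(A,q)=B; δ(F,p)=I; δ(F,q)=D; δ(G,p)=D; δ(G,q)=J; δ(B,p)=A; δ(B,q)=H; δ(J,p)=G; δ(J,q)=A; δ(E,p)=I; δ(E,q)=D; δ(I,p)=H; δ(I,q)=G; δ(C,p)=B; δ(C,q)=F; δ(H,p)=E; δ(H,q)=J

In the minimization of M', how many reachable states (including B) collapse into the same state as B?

Reachable states from the start: {A,B,D,E,F,G,H,I,J}. Unreachable: {C} — drop them.
Initial partition by acceptance: {B,I,J} | {A,D,E,F,G,H}.
Refine {A,D,E,F,G,H} on symbol p: members go to different blocks, giving {A,G,H} and {D,E,F}.
No further refinement is possible. Final partition (3 blocks): {B,I,J} | {A,G,H} | {D,E,F}.
State B belongs to the block {B,I,J}, which has 3 states.

3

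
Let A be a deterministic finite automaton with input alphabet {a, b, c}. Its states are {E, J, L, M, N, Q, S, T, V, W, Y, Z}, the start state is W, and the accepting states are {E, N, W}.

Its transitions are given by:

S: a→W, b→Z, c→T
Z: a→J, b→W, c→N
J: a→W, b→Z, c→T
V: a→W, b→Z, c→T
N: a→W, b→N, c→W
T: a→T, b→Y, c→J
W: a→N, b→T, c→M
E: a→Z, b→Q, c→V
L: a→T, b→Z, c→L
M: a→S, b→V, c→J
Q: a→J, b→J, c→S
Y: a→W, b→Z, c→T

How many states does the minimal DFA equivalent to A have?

6

First remove the unreachable states {E,L,Q}; 9 states remain.
Initial partition by acceptance: {N,W} | {J,M,S,T,V,Y,Z}.
Split {N,W} by δ(·,b) → {N} and {W}.
Split {J,M,S,T,V,Y,Z} by δ(·,a) → {J,S,V,Y} and {M,T,Z}.
On input a, block {M,T,Z} splits into {M,Z} and {T}.
Split {M,Z} by δ(·,b) → {Z} and {M}.
No further refinement is possible. Final partition (6 blocks): {N} | {J,S,V,Y} | {W} | {Z} | {T} | {M}.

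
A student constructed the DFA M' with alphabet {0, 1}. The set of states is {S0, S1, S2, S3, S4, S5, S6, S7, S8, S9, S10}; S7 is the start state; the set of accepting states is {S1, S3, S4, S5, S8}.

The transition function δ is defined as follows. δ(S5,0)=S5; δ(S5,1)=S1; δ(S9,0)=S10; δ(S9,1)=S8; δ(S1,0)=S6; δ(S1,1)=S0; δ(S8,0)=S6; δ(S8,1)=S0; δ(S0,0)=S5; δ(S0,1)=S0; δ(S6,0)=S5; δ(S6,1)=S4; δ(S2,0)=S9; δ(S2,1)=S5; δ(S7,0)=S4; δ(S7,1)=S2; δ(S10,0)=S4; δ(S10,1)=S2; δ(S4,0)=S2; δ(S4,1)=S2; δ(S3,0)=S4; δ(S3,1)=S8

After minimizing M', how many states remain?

8

States {S3} cannot be reached from the start state, so discard them.
P0 = {S1,S4,S5,S8} | {S0,S2,S6,S7,S9,S10}.
Split {S1,S4,S5,S8} by δ(·,0) → {S1,S4,S8} and {S5}.
Split {S0,S2,S6,S7,S9,S10} by δ(·,0) → {S0,S6} and {S2,S9} and {S7,S10}.
On input 0, block {S1,S4,S8} splits into {S1,S8} and {S4}.
Split {S0,S6} by δ(·,1) → {S0} and {S6}.
On input 0, block {S2,S9} splits into {S2} and {S9}.
Stable partition: {S1,S8} | {S0} | {S5} | {S2} | {S7,S10} | {S4} | {S6} | {S9} — 8 equivalence classes.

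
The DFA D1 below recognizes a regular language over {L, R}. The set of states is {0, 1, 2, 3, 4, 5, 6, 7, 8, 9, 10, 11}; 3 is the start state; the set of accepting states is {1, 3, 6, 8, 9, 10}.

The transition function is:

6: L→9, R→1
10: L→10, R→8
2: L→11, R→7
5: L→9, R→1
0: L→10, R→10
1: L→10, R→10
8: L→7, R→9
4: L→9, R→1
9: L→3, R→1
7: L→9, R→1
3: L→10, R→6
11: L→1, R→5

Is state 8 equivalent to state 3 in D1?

No

States {0,2,4,5,11} cannot be reached from the start state, so discard them.
Initial partition by acceptance: {1,3,6,8,9,10} | {7}.
Refine {1,3,6,8,9,10} on symbol L: members go to different blocks, giving {1,3,6,9,10} and {8}.
Refine {1,3,6,9,10} on symbol R: members go to different blocks, giving {1,3,6,9} and {10}.
On input L, block {1,3,6,9} splits into {1,3} and {6,9}.
Split {1,3} by δ(·,R) → {1} and {3}.
On input L, block {6,9} splits into {6} and {9}.
No further refinement is possible. Final partition (7 blocks): {1} | {7} | {8} | {10} | {6} | {3} | {9}.
8 and 3 end up in different blocks, so they are distinguishable. For instance, the string 'L' is accepted from only 3.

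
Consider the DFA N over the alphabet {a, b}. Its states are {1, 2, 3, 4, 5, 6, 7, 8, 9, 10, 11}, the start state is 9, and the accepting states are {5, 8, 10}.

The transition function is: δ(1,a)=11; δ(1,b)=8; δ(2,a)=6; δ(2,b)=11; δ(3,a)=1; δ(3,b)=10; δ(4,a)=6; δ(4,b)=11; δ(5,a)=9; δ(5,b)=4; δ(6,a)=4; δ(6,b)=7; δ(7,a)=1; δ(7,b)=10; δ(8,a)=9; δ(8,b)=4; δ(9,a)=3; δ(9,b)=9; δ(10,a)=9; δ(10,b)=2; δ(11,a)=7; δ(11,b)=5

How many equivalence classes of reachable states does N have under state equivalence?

Initial partition by acceptance: {5,8,10} | {1,2,3,4,6,7,9,11}.
Split {1,2,3,4,6,7,9,11} by δ(·,b) → {1,3,7,11} and {2,4,6,9}.
Split {2,4,6,9} by δ(·,a) → {2,4,6} and {9}.
No further refinement is possible. Final partition (4 blocks): {5,8,10} | {1,3,7,11} | {2,4,6} | {9}.

4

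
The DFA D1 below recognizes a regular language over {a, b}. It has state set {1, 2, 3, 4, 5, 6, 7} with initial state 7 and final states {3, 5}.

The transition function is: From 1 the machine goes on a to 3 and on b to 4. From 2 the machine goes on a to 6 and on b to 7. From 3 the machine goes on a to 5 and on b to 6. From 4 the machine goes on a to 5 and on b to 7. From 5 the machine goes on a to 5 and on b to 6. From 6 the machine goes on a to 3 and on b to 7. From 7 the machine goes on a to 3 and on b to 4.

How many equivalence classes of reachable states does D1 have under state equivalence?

Reachable states from the start: {3,4,5,6,7}. Unreachable: {1,2} — drop them.
Initial partition by acceptance: {3,5} | {4,6,7}.
No further refinement is possible. Final partition (2 blocks): {3,5} | {4,6,7}.

2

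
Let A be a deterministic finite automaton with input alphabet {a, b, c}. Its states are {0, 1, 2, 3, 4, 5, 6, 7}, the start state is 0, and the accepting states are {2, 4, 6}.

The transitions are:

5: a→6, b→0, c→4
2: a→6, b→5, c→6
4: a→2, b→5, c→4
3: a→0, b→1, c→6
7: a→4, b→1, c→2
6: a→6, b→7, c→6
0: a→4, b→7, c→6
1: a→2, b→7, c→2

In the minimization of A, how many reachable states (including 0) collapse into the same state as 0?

4

Reachable states from the start: {0,1,2,4,5,6,7}. Unreachable: {3} — drop them.
Start with accepting vs non-accepting: {2,4,6} | {0,1,5,7}.
No further refinement is possible. Final partition (2 blocks): {2,4,6} | {0,1,5,7}.
State 0 belongs to the block {0,1,5,7}, which has 4 states.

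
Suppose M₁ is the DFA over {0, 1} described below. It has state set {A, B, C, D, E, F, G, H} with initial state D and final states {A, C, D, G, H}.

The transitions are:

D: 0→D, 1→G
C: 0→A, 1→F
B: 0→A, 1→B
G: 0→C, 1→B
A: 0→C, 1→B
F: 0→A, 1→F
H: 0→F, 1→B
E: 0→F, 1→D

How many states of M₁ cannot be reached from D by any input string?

Starting at D and following transitions, the reachable set is {A, B, C, D, F, G}. That leaves E, H unreachable — 2 in total.

2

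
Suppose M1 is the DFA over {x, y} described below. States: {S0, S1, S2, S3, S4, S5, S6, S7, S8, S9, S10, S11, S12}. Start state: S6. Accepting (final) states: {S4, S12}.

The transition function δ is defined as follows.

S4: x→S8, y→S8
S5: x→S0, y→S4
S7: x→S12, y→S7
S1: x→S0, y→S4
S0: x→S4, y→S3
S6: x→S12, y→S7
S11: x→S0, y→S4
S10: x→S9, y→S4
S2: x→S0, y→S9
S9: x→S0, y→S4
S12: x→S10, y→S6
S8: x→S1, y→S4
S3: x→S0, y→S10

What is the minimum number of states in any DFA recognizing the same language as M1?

7

Reachable states from the start: {S0,S1,S3,S4,S6,S7,S8,S9,S10,S12}. Unreachable: {S2,S5,S11} — drop them.
Initial partition by acceptance: {S4,S12} | {S0,S1,S3,S6,S7,S8,S9,S10}.
On input x, block {S0,S1,S3,S6,S7,S8,S9,S10} splits into {S1,S3,S8,S9,S10} and {S0,S6,S7}.
Split {S4,S12} by δ(·,y) → {S4} and {S12}.
Refine {S1,S3,S8,S9,S10} on symbol x: members go to different blocks, giving {S1,S3,S9} and {S8,S10}.
On input y, block {S1,S3,S9} splits into {S1,S9} and {S3}.
Split {S0,S6,S7} by δ(·,x) → {S6,S7} and {S0}.
The partition is now stable with 7 blocks: {S4} | {S1,S9} | {S6,S7} | {S12} | {S8,S10} | {S3} | {S0}.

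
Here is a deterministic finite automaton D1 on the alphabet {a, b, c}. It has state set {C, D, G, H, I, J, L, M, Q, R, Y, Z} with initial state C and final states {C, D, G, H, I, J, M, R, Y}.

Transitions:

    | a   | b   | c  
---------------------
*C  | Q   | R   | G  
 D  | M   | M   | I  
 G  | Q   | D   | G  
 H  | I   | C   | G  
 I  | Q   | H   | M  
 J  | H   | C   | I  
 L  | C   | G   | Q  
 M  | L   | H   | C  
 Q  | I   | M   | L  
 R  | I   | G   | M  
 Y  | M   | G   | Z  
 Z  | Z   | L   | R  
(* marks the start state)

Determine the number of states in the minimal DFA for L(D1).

3

Reachable states from the start: {C,D,G,H,I,L,M,Q,R}. Unreachable: {J,Y,Z} — drop them.
Start with accepting vs non-accepting: {C,D,G,H,I,M,R} | {L,Q}.
Refine {C,D,G,H,I,M,R} on symbol a: members go to different blocks, giving {C,G,I,M} and {D,H,R}.
Stable partition: {C,G,I,M} | {L,Q} | {D,H,R} — 3 equivalence classes.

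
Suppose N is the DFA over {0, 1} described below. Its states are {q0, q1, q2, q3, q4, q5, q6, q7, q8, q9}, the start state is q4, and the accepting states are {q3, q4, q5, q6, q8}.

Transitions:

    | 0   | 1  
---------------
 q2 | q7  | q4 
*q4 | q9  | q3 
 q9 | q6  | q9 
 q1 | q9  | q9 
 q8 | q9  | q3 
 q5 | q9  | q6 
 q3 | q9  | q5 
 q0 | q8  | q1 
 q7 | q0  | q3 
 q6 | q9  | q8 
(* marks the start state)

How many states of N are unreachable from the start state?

4

No path from q4 leads to q0, q1, q2, q7; the other 6 states are all reachable.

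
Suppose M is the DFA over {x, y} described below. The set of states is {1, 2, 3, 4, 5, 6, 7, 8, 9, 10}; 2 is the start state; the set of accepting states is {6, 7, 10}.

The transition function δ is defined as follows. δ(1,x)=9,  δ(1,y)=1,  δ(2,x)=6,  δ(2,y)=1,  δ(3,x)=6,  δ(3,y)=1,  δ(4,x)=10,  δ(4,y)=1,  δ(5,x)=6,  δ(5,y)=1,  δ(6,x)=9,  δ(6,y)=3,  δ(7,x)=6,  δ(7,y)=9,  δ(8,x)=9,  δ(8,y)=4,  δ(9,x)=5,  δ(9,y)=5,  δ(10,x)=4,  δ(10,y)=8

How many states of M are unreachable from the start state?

4

BFS from 2 reaches {1, 2, 3, 5, 6, 9}; the 4 state(s) 4, 7, 8, 10 are never visited.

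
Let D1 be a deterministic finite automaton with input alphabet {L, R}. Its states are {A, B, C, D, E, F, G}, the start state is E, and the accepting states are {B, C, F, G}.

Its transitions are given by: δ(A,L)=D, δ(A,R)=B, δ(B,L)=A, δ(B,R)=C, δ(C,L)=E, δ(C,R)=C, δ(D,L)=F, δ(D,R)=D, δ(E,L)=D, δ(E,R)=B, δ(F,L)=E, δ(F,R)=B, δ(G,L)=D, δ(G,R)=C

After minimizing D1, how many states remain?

3

States {G} cannot be reached from the start state, so discard them.
Initial partition by acceptance: {B,C,F} | {A,D,E}.
On input L, block {A,D,E} splits into {A,E} and {D}.
No further refinement is possible. Final partition (3 blocks): {B,C,F} | {A,E} | {D}.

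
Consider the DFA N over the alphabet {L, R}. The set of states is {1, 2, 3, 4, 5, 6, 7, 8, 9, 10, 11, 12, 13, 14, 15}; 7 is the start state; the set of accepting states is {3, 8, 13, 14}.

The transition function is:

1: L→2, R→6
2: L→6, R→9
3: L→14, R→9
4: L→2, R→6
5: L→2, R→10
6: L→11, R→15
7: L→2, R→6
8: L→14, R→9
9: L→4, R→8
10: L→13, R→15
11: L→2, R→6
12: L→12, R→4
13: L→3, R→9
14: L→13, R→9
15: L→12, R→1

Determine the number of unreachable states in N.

2

No path from 7 leads to 5, 10; the other 13 states are all reachable.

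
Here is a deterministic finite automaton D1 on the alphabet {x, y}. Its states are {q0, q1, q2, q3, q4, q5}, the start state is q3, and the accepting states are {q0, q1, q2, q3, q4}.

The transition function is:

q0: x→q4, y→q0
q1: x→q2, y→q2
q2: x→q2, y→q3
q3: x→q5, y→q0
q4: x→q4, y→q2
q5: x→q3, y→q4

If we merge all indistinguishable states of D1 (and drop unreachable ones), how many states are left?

5

States {q1} cannot be reached from the start state, so discard them.
P0 = {q0,q2,q3,q4} | {q5}.
Split {q0,q2,q3,q4} by δ(·,x) → {q0,q2,q4} and {q3}.
Refine {q0,q2,q4} on symbol y: members go to different blocks, giving {q0,q4} and {q2}.
Refine {q0,q4} on symbol y: members go to different blocks, giving {q0} and {q4}.
The partition is now stable with 5 blocks: {q0} | {q5} | {q3} | {q2} | {q4}.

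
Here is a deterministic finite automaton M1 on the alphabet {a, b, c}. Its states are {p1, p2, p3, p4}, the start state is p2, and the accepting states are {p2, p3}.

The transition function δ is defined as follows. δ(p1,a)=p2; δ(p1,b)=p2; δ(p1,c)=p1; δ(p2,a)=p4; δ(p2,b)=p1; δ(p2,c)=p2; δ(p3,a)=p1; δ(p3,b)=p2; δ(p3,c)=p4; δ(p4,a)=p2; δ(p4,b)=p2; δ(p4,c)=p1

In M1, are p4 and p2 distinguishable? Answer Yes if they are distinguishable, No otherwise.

States {p3} cannot be reached from the start state, so discard them.
P0 = {p2} | {p1,p4}.
The partition is now stable with 2 blocks: {p2} | {p1,p4}.
p4 and p2 end up in different blocks, so they are distinguishable. For instance, the string 'ε' is accepted from only p2.

Yes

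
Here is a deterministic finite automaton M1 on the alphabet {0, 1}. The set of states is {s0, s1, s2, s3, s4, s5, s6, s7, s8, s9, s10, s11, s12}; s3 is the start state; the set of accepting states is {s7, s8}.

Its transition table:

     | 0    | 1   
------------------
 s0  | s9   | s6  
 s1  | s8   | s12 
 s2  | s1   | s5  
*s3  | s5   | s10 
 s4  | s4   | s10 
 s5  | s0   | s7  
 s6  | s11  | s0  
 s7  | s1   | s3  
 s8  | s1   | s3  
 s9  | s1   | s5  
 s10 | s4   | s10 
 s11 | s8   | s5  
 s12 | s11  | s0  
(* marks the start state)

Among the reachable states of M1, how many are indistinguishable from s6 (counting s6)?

2

States {s2} cannot be reached from the start state, so discard them.
Start with accepting vs non-accepting: {s7,s8} | {s0,s1,s3,s4,s5,s6,s9,s10,s11,s12}.
Split {s0,s1,s3,s4,s5,s6,s9,s10,s11,s12} by δ(·,0) → {s0,s3,s4,s5,s6,s9,s10,s12} and {s1,s11}.
Split {s0,s3,s4,s5,s6,s9,s10,s12} by δ(·,0) → {s0,s3,s4,s5,s10} and {s6,s9,s12}.
Split {s0,s3,s4,s5,s10} by δ(·,0) → {s3,s4,s5,s10} and {s0}.
Split {s3,s4,s5,s10} by δ(·,0) → {s3,s4,s10} and {s5}.
Split {s3,s4,s10} by δ(·,0) → {s4,s10} and {s3}.
On input 1, block {s1,s11} splits into {s1} and {s11}.
Refine {s6,s9,s12} on symbol 0: members go to different blocks, giving {s6,s12} and {s9}.
The partition is now stable with 9 blocks: {s7,s8} | {s4,s10} | {s1} | {s6,s12} | {s0} | {s5} | {s3} | {s11} | {s9}.
The equivalence class containing s6 is {s6,s12}, of size 2.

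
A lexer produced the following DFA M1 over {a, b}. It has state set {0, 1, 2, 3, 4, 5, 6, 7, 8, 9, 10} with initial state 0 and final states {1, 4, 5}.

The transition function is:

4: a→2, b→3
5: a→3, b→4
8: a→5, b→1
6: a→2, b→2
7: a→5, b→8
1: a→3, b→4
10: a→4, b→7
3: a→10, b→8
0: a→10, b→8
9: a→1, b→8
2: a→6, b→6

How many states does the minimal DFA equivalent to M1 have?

States {9} cannot be reached from the start state, so discard them.
Initial partition by acceptance: {1,4,5} | {0,2,3,6,7,8,10}.
Split {1,4,5} by δ(·,b) → {1,5} and {4}.
Split {0,2,3,6,7,8,10} by δ(·,a) → {0,2,3,6} and {7,8} and {10}.
Refine {0,2,3,6} on symbol a: members go to different blocks, giving {0,3} and {2,6}.
On input b, block {7,8} splits into {7} and {8}.
The partition is now stable with 7 blocks: {1,5} | {0,3} | {4} | {7} | {10} | {2,6} | {8}.

7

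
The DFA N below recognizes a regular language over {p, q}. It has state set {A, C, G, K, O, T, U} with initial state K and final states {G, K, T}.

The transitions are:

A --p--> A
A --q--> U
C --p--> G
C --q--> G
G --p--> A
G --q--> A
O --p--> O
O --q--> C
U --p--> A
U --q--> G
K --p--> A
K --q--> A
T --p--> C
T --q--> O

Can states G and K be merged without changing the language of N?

Yes

Reachable states from the start: {A,G,K,U}. Unreachable: {C,O,T} — drop them.
P0 = {G,K} | {A,U}.
On input q, block {A,U} splits into {U} and {A}.
Stable partition: {G,K} | {U} | {A} — 3 equivalence classes.
G and K lie in the same block of the stable partition, so they are equivalent — no string distinguishes them.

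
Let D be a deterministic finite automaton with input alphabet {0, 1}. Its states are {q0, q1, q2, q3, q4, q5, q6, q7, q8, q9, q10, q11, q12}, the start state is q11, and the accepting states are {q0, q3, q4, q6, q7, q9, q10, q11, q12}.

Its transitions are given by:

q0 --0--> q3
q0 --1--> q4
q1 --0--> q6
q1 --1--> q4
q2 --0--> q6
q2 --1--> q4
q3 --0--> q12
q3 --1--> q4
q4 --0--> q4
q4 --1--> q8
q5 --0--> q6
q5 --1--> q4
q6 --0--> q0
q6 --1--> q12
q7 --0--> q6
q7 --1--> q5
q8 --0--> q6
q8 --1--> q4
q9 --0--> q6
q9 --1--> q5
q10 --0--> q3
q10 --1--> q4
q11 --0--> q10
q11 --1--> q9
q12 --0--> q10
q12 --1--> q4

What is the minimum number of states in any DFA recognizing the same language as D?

Reachable states from the start: {q0,q3,q4,q5,q6,q8,q9,q10,q11,q12}. Unreachable: {q1,q2,q7} — drop them.
Start with accepting vs non-accepting: {q0,q3,q4,q6,q9,q10,q11,q12} | {q5,q8}.
Refine {q0,q3,q4,q6,q9,q10,q11,q12} on symbol 1: members go to different blocks, giving {q0,q3,q6,q10,q11,q12} and {q4,q9}.
Split {q0,q3,q6,q10,q11,q12} by δ(·,1) → {q0,q3,q10,q11,q12} and {q6}.
Refine {q4,q9} on symbol 0: members go to different blocks, giving {q4} and {q9}.
Split {q0,q3,q10,q11,q12} by δ(·,1) → {q0,q3,q10,q12} and {q11}.
The partition is now stable with 6 blocks: {q0,q3,q10,q12} | {q5,q8} | {q4} | {q6} | {q9} | {q11}.

6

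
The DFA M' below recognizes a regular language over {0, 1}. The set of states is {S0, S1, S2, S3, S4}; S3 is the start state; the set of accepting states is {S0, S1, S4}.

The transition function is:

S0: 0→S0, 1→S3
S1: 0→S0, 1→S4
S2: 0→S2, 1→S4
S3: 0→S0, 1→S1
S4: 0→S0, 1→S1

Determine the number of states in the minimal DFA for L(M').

States {S2} cannot be reached from the start state, so discard them.
Start with accepting vs non-accepting: {S0,S1,S4} | {S3}.
On input 1, block {S0,S1,S4} splits into {S1,S4} and {S0}.
No further refinement is possible. Final partition (3 blocks): {S1,S4} | {S3} | {S0}.

3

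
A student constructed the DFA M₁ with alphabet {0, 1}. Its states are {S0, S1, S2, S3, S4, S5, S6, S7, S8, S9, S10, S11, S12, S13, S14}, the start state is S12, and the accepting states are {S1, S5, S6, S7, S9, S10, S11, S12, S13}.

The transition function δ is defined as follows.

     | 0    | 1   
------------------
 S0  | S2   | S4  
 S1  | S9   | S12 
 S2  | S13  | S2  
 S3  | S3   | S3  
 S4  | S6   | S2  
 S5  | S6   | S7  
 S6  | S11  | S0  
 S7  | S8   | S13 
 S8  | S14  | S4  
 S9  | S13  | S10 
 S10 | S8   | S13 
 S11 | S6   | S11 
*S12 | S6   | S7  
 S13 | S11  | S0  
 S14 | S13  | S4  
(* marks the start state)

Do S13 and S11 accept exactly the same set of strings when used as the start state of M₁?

First remove the unreachable states {S1,S3,S5,S9,S10}; 10 states remain.
P0 = {S6,S7,S11,S12,S13} | {S0,S2,S4,S8,S14}.
Split {S6,S7,S11,S12,S13} by δ(·,0) → {S6,S11,S12,S13} and {S7}.
Refine {S6,S11,S12,S13} on symbol 1: members go to different blocks, giving {S6,S13} and {S11} and {S12}.
Refine {S0,S2,S4,S8,S14} on symbol 0: members go to different blocks, giving {S2,S4,S14} and {S0,S8}.
No further refinement is possible. Final partition (6 blocks): {S6,S13} | {S2,S4,S14} | {S7} | {S11} | {S12} | {S0,S8}.
S13 and S11 end up in different blocks, so they are distinguishable. For instance, the string '1' is accepted from only S11.

No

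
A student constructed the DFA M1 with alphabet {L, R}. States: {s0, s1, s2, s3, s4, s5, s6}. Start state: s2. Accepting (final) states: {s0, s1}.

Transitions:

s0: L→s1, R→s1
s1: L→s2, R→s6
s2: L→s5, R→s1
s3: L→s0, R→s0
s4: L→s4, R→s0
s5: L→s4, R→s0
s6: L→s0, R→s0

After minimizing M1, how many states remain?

5

Reachable states from the start: {s0,s1,s2,s4,s5,s6}. Unreachable: {s3} — drop them.
P0 = {s0,s1} | {s2,s4,s5,s6}.
Refine {s0,s1} on symbol L: members go to different blocks, giving {s0} and {s1}.
Split {s2,s4,s5,s6} by δ(·,L) → {s2,s4,s5} and {s6}.
Refine {s2,s4,s5} on symbol R: members go to different blocks, giving {s4,s5} and {s2}.
No further refinement is possible. Final partition (5 blocks): {s0} | {s4,s5} | {s1} | {s6} | {s2}.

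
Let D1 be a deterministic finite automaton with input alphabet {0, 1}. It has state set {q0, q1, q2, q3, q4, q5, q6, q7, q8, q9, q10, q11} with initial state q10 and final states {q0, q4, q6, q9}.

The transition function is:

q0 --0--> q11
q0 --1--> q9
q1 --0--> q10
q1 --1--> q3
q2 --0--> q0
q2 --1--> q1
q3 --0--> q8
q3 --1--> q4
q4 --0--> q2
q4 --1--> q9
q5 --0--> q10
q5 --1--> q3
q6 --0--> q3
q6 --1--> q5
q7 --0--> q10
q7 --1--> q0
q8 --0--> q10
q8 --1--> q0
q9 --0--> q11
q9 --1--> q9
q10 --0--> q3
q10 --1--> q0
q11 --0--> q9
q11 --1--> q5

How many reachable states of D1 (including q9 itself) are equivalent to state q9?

Reachable states from the start: {q0,q1,q2,q3,q4,q5,q8,q9,q10,q11}. Unreachable: {q6,q7} — drop them.
P0 = {q0,q4,q9} | {q1,q2,q3,q5,q8,q10,q11}.
Refine {q1,q2,q3,q5,q8,q10,q11} on symbol 0: members go to different blocks, giving {q1,q3,q5,q8,q10} and {q2,q11}.
Split {q1,q3,q5,q8,q10} by δ(·,1) → {q3,q8,q10} and {q1,q5}.
No further refinement is possible. Final partition (4 blocks): {q0,q4,q9} | {q3,q8,q10} | {q2,q11} | {q1,q5}.
State q9 belongs to the block {q0,q4,q9}, which has 3 states.

3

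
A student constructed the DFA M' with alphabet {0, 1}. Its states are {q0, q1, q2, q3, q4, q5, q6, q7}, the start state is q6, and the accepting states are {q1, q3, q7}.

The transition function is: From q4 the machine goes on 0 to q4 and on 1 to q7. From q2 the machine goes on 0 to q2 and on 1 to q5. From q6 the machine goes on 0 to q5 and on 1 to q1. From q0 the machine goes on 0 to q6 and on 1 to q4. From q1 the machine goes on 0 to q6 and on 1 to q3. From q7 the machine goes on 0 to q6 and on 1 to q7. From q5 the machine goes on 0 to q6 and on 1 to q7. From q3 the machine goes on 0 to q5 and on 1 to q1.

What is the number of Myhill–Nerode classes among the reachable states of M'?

First remove the unreachable states {q0,q2,q4}; 5 states remain.
P0 = {q1,q3,q7} | {q5,q6}.
Stable partition: {q1,q3,q7} | {q5,q6} — 2 equivalence classes.

2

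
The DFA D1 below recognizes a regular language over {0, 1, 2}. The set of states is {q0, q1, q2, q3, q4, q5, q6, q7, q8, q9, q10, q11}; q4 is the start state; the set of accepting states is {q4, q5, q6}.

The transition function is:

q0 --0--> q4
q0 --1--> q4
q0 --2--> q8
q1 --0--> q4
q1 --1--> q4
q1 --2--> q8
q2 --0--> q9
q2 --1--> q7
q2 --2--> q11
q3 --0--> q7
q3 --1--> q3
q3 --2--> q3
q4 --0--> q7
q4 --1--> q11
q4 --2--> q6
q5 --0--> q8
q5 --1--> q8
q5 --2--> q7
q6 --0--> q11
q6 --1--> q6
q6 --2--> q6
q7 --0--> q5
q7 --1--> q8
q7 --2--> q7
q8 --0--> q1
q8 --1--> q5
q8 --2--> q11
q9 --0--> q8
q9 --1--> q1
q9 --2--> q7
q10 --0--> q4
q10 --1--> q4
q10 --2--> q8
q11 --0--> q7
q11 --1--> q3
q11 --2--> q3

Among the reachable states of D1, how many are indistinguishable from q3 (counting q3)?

2

States {q0,q2,q9,q10} cannot be reached from the start state, so discard them.
P0 = {q4,q5,q6} | {q1,q3,q7,q8,q11}.
On input 1, block {q4,q5,q6} splits into {q4,q5} and {q6}.
On input 2, block {q4,q5} splits into {q4} and {q5}.
Refine {q1,q3,q7,q8,q11} on symbol 0: members go to different blocks, giving {q3,q8,q11} and {q1} and {q7}.
On input 0, block {q3,q8,q11} splits into {q3,q11} and {q8}.
Stable partition: {q4} | {q3,q11} | {q6} | {q5} | {q1} | {q7} | {q8} — 7 equivalence classes.
The equivalence class containing q3 is {q3,q11}, of size 2.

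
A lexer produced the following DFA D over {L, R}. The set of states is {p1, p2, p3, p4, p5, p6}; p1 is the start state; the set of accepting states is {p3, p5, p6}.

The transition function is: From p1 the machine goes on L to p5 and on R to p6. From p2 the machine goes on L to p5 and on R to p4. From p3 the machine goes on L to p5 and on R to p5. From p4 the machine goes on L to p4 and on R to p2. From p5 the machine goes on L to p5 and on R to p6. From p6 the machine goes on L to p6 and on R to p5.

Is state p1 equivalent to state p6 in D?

First remove the unreachable states {p2,p3,p4}; 3 states remain.
Start with accepting vs non-accepting: {p5,p6} | {p1}.
No further refinement is possible. Final partition (2 blocks): {p5,p6} | {p1}.
p1 and p6 end up in different blocks, so they are distinguishable. For instance, the string 'ε' is accepted from only p6.

No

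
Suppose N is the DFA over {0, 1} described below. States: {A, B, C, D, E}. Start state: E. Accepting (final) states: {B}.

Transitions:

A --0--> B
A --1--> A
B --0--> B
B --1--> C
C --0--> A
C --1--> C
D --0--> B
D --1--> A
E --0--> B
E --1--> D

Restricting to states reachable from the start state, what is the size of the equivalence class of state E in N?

3

Every state is reachable, so we keep all 5.
Initial partition by acceptance: {B} | {A,C,D,E}.
On input 0, block {A,C,D,E} splits into {A,D,E} and {C}.
No further refinement is possible. Final partition (3 blocks): {B} | {A,D,E} | {C}.
The equivalence class containing E is {A,D,E}, of size 3.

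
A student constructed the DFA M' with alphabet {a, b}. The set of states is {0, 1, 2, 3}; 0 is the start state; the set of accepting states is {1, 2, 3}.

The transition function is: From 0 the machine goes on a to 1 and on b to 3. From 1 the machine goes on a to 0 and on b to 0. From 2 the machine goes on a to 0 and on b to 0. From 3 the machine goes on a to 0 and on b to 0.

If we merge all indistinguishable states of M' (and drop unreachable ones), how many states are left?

2

States {2} cannot be reached from the start state, so discard them.
P0 = {1,3} | {0}.
Stable partition: {1,3} | {0} — 2 equivalence classes.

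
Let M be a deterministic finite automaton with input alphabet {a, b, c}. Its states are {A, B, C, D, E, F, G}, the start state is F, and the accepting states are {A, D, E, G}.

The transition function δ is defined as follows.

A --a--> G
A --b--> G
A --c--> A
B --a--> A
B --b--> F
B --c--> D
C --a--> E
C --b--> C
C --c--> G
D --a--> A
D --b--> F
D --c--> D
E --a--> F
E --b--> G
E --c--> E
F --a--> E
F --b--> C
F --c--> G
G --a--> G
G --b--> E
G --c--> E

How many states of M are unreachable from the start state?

3

Starting at F and following transitions, the reachable set is {C, E, F, G}. That leaves A, B, D unreachable — 3 in total.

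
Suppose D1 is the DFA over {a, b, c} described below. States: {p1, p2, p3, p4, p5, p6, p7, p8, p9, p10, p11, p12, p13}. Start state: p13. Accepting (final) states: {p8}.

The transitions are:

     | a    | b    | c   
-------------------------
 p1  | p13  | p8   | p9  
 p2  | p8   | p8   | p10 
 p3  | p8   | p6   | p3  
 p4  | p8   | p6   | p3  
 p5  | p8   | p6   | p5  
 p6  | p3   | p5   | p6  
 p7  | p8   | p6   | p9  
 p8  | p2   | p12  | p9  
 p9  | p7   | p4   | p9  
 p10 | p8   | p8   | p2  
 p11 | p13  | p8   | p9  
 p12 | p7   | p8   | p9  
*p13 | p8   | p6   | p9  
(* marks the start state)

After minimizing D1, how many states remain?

States {p1,p11} cannot be reached from the start state, so discard them.
Start with accepting vs non-accepting: {p8} | {p2,p3,p4,p5,p6,p7,p9,p10,p12,p13}.
Split {p2,p3,p4,p5,p6,p7,p9,p10,p12,p13} by δ(·,a) → {p2,p3,p4,p5,p7,p10,p13} and {p6,p9,p12}.
On input b, block {p2,p3,p4,p5,p7,p10,p13} splits into {p3,p4,p5,p7,p13} and {p2,p10}.
On input c, block {p3,p4,p5,p7,p13} splits into {p3,p4,p5} and {p7,p13}.
On input a, block {p6,p9,p12} splits into {p9,p12} and {p6}.
On input b, block {p9,p12} splits into {p9} and {p12}.
Stable partition: {p8} | {p3,p4,p5} | {p9} | {p2,p10} | {p7,p13} | {p6} | {p12} — 7 equivalence classes.

7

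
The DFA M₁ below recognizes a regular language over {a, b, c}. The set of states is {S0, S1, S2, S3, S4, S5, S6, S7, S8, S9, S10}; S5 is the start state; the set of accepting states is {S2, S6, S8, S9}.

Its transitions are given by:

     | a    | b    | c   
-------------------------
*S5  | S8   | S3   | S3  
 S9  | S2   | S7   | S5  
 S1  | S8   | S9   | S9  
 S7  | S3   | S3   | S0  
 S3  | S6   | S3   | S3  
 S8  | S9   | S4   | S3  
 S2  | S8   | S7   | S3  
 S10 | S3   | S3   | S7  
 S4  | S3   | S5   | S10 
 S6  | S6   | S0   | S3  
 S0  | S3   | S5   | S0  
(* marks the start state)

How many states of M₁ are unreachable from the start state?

1

Starting at S5 and following transitions, the reachable set is {S0, S2, S3, S4, S5, S6, S7, S8, S9, S10}. That leaves S1 unreachable — 1 in total.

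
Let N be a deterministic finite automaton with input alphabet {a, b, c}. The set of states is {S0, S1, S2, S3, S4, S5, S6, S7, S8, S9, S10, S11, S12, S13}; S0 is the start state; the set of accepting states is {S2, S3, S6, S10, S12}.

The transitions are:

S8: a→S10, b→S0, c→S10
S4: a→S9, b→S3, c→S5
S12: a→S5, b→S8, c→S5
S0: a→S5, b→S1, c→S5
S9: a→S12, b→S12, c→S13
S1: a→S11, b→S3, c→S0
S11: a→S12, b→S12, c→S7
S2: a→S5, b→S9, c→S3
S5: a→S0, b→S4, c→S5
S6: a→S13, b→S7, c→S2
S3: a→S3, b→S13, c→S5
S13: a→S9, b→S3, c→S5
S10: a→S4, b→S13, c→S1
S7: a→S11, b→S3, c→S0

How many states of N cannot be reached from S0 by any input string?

2

Starting at S0 and following transitions, the reachable set is {S0, S1, S3, S4, S5, S7, S8, S9, S10, S11, S12, S13}. That leaves S2, S6 unreachable — 2 in total.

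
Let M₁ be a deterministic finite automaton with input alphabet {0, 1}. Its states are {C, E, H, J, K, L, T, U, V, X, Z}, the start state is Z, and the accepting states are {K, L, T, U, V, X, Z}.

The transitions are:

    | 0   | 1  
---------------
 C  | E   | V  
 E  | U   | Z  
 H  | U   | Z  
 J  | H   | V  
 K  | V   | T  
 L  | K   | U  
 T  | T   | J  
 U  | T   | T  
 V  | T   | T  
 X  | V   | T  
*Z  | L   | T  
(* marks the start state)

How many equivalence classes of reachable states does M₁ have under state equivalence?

First remove the unreachable states {C,E,X}; 8 states remain.
Initial partition by acceptance: {K,L,T,U,V,Z} | {H,J}.
Split {K,L,T,U,V,Z} by δ(·,1) → {K,L,U,V,Z} and {T}.
Split {K,L,U,V,Z} by δ(·,0) → {K,L,Z} and {U,V}.
On input 0, block {K,L,Z} splits into {L,Z} and {K}.
Split {L,Z} by δ(·,0) → {L} and {Z}.
Refine {H,J} on symbol 0: members go to different blocks, giving {J} and {H}.
No further refinement is possible. Final partition (7 blocks): {L} | {J} | {T} | {U,V} | {K} | {Z} | {H}.

7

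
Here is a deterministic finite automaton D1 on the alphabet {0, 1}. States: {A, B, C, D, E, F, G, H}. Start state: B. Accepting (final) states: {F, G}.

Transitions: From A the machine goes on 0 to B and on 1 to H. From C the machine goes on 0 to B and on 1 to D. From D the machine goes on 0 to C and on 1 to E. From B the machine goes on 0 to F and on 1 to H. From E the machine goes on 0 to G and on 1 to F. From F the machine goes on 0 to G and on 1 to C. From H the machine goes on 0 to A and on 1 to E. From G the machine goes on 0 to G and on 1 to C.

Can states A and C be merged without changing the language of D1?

Yes

Start with accepting vs non-accepting: {F,G} | {A,B,C,D,E,H}.
Refine {A,B,C,D,E,H} on symbol 0: members go to different blocks, giving {A,C,D,H} and {B,E}.
Refine {A,C,D,H} on symbol 0: members go to different blocks, giving {A,C} and {D,H}.
Split {B,E} by δ(·,1) → {B} and {E}.
Stable partition: {F,G} | {A,C} | {B} | {D,H} | {E} — 5 equivalence classes.
A and C lie in the same block of the stable partition, so they are equivalent — no string distinguishes them.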